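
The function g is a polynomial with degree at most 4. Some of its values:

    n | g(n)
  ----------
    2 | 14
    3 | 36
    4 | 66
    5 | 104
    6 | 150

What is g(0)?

-6

First differences: 22, 30, 38, 46. Second differences: 8, 8, 8.
Level-2 differences are constant, so g has degree 2.
Fitting a degree-2 polynomial gives g(n) = 4n² + 2n - 6.
The constant term is g(0) = -6.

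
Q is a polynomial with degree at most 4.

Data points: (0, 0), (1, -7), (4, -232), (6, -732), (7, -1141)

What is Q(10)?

-3220

Write Q(m) = am^4 + bm³ + cm² + dm + e; the 5 given values yield a linear system in the 5 coefficients.
Solving, the leading coefficient vanishes, and Q(m) = -3m³ - 2m² - 2m.
Then Q(10) = -3220.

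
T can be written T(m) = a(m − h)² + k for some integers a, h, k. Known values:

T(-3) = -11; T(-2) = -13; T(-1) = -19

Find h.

-3

First differences -2, -6; second difference -4 = 2a, so a = -2.
Expanding, the m-coefficient is −2ah = 4h; matching it to the data gives h = -3, and then k = -11.
So T(m) = -2(m + 3)² − 11.
Hence h = -3.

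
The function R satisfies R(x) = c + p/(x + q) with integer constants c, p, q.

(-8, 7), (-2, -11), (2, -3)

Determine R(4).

-2

(R(x) − c)(x + q) = p for each data point; the three points give a linear system in c and q, then p follows.
Solving: c = 1, q = 4, p = -24, so R(x) = 1 − 24/(x + 4).
Then R(4) = 1 − 24/8 = -2.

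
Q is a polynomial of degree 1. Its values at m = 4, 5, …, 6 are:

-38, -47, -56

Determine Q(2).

First differences: -9, -9.
Level-1 differences are constant, so Q has degree 1.
Fitting a degree-1 polynomial gives Q(m) = -9m - 2.
Then Q(2) = -20.

-20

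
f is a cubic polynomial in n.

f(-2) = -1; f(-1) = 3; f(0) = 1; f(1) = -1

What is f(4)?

Write f(n) = an³ + bn² + cn + d; the 4 given values yield a linear system in the 4 coefficients.
Solving, f(n) = n³ - 3n + 1.
Then f(4) = 53.

53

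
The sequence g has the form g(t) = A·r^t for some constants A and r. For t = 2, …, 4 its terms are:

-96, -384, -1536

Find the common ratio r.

Consecutive ratio: -384/(-96) = 4, and -1536/(-384) = 4, so r = 4.
Then A·4^2 = -96 gives A = -6, and g(t) = -6·4^t.

4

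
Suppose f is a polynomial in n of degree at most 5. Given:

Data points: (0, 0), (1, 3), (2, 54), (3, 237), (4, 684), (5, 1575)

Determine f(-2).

First differences: 3, 51, 183, 447, 891. Second differences: 48, 132, 264, 444. Third differences: 84, 132, 180. Fourth differences: 48, 48.
Level-4 differences are constant, so f has degree 4.
Fitting a degree-4 polynomial gives f(n) = 2n^4 + 2n³ + 4n² - 5n.
Then f(-2) = 42.

42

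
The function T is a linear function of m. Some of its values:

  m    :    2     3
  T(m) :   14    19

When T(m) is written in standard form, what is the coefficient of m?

5

Write T(m) = am + b; the 2 given values yield a linear system in the 2 coefficients.
Solving, T(m) = 5m + 4.
The coefficient of m is 5.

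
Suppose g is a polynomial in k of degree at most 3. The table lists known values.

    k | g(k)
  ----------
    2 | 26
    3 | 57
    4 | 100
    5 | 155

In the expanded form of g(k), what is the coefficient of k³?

0

First differences: 31, 43, 55. Second differences: 12, 12.
Level-2 differences are constant, so g has degree 2.
Fitting a degree-2 polynomial gives g(k) = 6k² + k.
The coefficient of k³ is 0.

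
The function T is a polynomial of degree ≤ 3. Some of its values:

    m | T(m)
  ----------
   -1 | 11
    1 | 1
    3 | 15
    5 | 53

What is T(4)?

31

Write T(m) = am³ + bm² + cm + d; the 4 given values yield a linear system in the 4 coefficients.
Solving, the leading coefficient vanishes, and T(m) = 3m² - 5m + 3.
Then T(4) = 31.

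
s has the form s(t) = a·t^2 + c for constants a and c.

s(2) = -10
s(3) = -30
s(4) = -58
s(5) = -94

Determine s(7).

-190

From s(2) = -10 and s(3) = -30: 4a + c = -10 and 9a + c = -30.
Subtracting: 5a = -20, so a = -4; then c = -10 − (-4)·4 = 6.
So s(t) = -4t² + 6, and s(7) = -190.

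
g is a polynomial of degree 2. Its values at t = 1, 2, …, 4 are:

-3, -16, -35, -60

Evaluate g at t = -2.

Write g(t) = at² + bt + c; the 4 given values yield a linear system in the 3 coefficients.
Solving, g(t) = -3t² - 4t + 4.
Then g(-2) = 0.

0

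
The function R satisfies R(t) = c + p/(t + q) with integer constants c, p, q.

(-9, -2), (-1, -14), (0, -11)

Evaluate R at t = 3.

-8

(R(t) − c)(t + q) = p for each data point; the three points give a linear system in c and q, then p follows.
Solving: c = -5, q = 3, p = -18, so R(t) = -5 − 18/(t + 3).
Then R(3) = -5 − 18/6 = -8.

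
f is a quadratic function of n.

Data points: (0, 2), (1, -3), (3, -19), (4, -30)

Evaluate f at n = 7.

-75

Write f(n) = an² + bn + c; the 4 given values yield a linear system in the 3 coefficients.
Solving, f(n) = -n² - 4n + 2.
Then f(7) = -75.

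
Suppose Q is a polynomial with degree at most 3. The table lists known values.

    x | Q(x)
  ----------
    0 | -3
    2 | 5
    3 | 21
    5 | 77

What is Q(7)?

165

Write Q(x) = ax³ + bx² + cx + d; the 4 given values yield a linear system in the 4 coefficients.
Solving, the leading coefficient vanishes, and Q(x) = 4x² - 4x - 3.
Then Q(7) = 165.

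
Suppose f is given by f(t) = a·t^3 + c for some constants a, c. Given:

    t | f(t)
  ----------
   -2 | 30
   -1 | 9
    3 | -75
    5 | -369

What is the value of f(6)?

-642

From f(-2) = 30 and f(-1) = 9: -8a + c = 30 and -1a + c = 9.
Subtracting: 7a = -21, so a = -3; then c = 30 − (-3)·(-8) = 6.
So f(t) = -3t³ + 6, and f(6) = -642.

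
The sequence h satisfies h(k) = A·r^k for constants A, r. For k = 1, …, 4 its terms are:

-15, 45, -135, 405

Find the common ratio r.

Consecutive ratio: 45/(-15) = -3, and -135/45 = -3, so r = -3.
Then A·(-3)^1 = -15 gives A = 5, and h(k) = 5·(-3)^k.

-3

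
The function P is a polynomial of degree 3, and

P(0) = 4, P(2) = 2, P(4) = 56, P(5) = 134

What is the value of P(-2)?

Write P(t) = at³ + bt² + ct + d; the 4 given values yield a linear system in the 4 coefficients.
Solving, P(t) = 2t³ - 5t² + t + 4.
Then P(-2) = -34.

-34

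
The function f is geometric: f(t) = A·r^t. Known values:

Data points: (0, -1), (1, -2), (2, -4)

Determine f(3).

Consecutive ratio: -2/(-1) = 2, and -4/(-2) = 2, so r = 2.
Then A·2^0 = -1 gives A = -1, and f(t) = -1·2^t.
f(3) = -1·2^3 = -8.

-8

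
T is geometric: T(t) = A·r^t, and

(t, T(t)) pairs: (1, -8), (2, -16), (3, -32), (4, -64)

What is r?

Consecutive ratio: -16/(-8) = 2, and -32/(-16) = 2, so r = 2.
Then A·2^1 = -8 gives A = -4, and T(t) = -4·2^t.

2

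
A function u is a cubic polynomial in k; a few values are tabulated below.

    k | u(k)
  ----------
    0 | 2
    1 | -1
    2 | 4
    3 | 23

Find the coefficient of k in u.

-5

Write u(k) = ak³ + bk² + ck + d; the 4 given values yield a linear system in the 4 coefficients.
Solving, u(k) = k³ + k² - 5k + 2.
The coefficient of k is -5.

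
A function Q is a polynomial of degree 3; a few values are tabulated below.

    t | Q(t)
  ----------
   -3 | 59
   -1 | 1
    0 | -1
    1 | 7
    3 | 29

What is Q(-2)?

19

Write Q(t) = at³ + bt² + ct + d; the 5 given values yield a linear system in the 4 coefficients.
Solving, Q(t) = -t³ + 5t² + 4t - 1.
Then Q(-2) = 19.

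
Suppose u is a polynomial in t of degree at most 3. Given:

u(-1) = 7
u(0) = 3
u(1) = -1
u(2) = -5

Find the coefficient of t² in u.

0

First differences: -4, -4, -4.
Level-1 differences are constant, so u has degree 1.
Fitting a degree-1 polynomial gives u(t) = -4t + 3.
The coefficient of t² is 0.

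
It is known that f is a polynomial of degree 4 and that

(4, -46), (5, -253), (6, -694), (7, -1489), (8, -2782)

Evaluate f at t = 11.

-11449

Write f(t) = at^4 + bt³ + ct² + dt + e; the 5 given values yield a linear system in the 5 coefficients.
Solving, f(t) = -t^4 + 2t³ + 4t² + 4t + 2.
Then f(11) = -11449.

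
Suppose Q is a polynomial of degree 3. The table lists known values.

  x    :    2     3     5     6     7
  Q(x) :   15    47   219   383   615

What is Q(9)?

Write Q(x) = ax³ + bx² + cx + d; the 5 given values yield a linear system in the 4 coefficients.
Solving, Q(x) = 2x³ - 2x² + 4x - 1.
Then Q(9) = 1331.

1331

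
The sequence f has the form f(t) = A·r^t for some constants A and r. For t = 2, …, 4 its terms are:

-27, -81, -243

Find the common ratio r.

3

Consecutive ratio: -81/(-27) = 3, and -243/(-81) = 3, so r = 3.
Then A·3^2 = -27 gives A = -3, and f(t) = -3·3^t.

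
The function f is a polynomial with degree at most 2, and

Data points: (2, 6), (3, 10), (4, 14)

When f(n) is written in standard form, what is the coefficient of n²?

First differences: 4, 4.
Level-1 differences are constant, so f has degree 1.
Fitting a degree-1 polynomial gives f(n) = 4n - 2.
The coefficient of n² is 0.

0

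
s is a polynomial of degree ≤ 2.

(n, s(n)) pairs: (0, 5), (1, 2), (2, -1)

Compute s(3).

-4

First differences: -3, -3.
Level-1 differences are constant, so s has degree 1.
Fitting a degree-1 polynomial gives s(n) = -3n + 5.
Then s(3) = -4.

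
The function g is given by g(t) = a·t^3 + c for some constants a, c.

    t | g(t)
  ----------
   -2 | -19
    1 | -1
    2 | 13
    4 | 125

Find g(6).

From g(-2) = -19 and g(1) = -1: -8a + c = -19 and 1a + c = -1.
Subtracting: 9a = 18, so a = 2; then c = -19 − 2·(-8) = -3.
So g(t) = 2t³ − 3, and g(6) = 429.

429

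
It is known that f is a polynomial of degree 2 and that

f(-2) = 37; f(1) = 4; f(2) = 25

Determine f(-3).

80

Write f(t) = at² + bt + c; the 3 given values yield a linear system in the 3 coefficients.
Solving, f(t) = 8t² - 3t - 1.
Then f(-3) = 80.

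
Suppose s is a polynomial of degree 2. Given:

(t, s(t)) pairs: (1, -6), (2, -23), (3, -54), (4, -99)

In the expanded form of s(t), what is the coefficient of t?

4

First differences: -17, -31, -45. Second differences: -14, -14.
Level-2 differences are constant, so s has degree 2.
Fitting a degree-2 polynomial gives s(t) = -7t² + 4t - 3.
The coefficient of t is 4.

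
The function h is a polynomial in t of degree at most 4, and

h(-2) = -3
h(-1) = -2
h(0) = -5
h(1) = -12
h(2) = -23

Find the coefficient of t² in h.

First differences: 1, -3, -7, -11. Second differences: -4, -4, -4.
Level-2 differences are constant, so h has degree 2.
Fitting a degree-2 polynomial gives h(t) = -2t² - 5t - 5.
The coefficient of t² is -2.

-2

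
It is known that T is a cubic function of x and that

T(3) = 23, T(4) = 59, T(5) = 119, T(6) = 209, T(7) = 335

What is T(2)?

Write T(x) = ax³ + bx² + cx + d; the 5 given values yield a linear system in the 4 coefficients.
Solving, T(x) = x³ - x - 1.
Then T(2) = 5.

5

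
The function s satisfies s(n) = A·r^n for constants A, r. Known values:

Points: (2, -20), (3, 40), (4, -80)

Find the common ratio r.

Consecutive ratio: 40/(-20) = -2, and -80/40 = -2, so r = -2.
Then A·(-2)^2 = -20 gives A = -5, and s(n) = -5·(-2)^n.

-2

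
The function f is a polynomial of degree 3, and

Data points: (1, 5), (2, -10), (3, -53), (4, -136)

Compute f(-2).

2

Write f(m) = am³ + bm² + cm + d; the 4 given values yield a linear system in the 4 coefficients.
Solving, f(m) = -2m³ - 2m² + 5m + 4.
Then f(-2) = 2.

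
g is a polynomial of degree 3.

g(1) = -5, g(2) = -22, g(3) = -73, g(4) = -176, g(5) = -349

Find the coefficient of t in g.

Write g(t) = at³ + bt² + ct + d; the 5 given values yield a linear system in the 4 coefficients.
Solving, g(t) = -3t³ + t² + t - 4.
The coefficient of t is 1.

1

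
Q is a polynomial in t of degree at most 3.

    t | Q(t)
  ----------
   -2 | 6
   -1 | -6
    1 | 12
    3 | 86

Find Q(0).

Write Q(t) = at³ + bt² + ct + d; the 4 given values yield a linear system in the 4 coefficients.
Solving, the leading coefficient vanishes, and Q(t) = 7t² + 9t - 4.
Then Q(0) = -4.

-4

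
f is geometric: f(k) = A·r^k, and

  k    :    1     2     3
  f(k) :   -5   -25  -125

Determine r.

5

Consecutive ratio: -25/(-5) = 5, and -125/(-25) = 5, so r = 5.
Then A·5^1 = -5 gives A = -1, and f(k) = -1·5^k.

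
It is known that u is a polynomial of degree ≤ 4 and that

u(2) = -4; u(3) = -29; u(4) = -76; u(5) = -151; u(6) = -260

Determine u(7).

First differences: -25, -47, -75, -109. Second differences: -22, -28, -34. Third differences: -6, -6.
Level-3 differences are constant, so u has degree 3.
Fitting a degree-3 polynomial gives u(m) = -m³ - 2m² + 4m + 4.
Then u(7) = -409.

-409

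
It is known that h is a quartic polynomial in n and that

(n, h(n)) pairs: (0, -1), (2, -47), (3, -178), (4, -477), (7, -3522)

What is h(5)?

Write h(n) = an^4 + bn³ + cn² + dn + e; the 5 given values yield a linear system in the 5 coefficients.
Solving, h(n) = -n^4 - 3n³ - 2n² + n - 1.
Then h(5) = -1046.

-1046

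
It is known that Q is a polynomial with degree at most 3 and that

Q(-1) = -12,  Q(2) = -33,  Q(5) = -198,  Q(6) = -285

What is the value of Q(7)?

Write Q(m) = am³ + bm² + cm + d; the 4 given values yield a linear system in the 4 coefficients.
Solving, the leading coefficient vanishes, and Q(m) = -8m² + m - 3.
Then Q(7) = -388.

-388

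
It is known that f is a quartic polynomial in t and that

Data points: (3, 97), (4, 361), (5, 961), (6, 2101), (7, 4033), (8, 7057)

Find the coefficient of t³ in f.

First differences: 264, 600, 1140, 1932, 3024. Second differences: 336, 540, 792, 1092. Third differences: 204, 252, 300. Fourth differences: 48, 48.
Level-4 differences are constant, so f has degree 4.
Fitting a degree-4 polynomial gives f(t) = 2t^4 - 2t³ - 2t² + 2t + 1.
The coefficient of t³ is -2.

-2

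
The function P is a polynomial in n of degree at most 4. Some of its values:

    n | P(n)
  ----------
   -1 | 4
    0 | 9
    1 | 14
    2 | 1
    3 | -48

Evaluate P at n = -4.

169

First differences: 5, 5, -13, -49. Second differences: 0, -18, -36. Third differences: -18, -18.
Level-3 differences are constant, so P has degree 3.
Fitting a degree-3 polynomial gives P(n) = -3n³ + 8n + 9.
Then P(-4) = 169.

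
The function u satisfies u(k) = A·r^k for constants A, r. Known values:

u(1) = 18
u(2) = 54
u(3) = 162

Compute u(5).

Consecutive ratio: 54/18 = 3, and 162/54 = 3, so r = 3.
Then A·3^1 = 18 gives A = 6, and u(k) = 6·3^k.
u(5) = 6·3^5 = 1458.

1458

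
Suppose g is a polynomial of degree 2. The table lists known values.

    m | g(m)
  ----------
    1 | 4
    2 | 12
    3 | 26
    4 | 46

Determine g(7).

142

Write g(m) = am² + bm + c; the 4 given values yield a linear system in the 3 coefficients.
Solving, g(m) = 3m² - m + 2.
Then g(7) = 142.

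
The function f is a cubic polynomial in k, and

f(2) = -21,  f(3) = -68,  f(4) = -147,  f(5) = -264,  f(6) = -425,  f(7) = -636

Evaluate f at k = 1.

0

First differences: -47, -79, -117, -161, -211. Second differences: -32, -38, -44, -50. Third differences: -6, -6, -6.
Level-3 differences are constant, so f has degree 3.
Fitting a degree-3 polynomial gives f(k) = -k³ - 7k² + 7k + 1.
Then f(1) = 0.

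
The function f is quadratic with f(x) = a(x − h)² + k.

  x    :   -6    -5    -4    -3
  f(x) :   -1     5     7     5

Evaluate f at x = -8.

First differences 6, 2, -2; second difference -4 = 2a, so a = -2.
Expanding, the x-coefficient is −2ah = 4h; matching it to the data gives h = -4, and then k = 7.
So f(x) = -2(x + 4)² + 7.
f(-8) = -2·(-4)² + 7 = -25.

-25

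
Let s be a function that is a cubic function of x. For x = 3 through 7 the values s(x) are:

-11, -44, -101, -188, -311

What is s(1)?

First differences: -33, -57, -87, -123. Second differences: -24, -30, -36. Third differences: -6, -6.
Level-3 differences are constant, so s has degree 3.
Fitting a degree-3 polynomial gives s(x) = -x³ + 4x + 4.
Then s(1) = 7.

7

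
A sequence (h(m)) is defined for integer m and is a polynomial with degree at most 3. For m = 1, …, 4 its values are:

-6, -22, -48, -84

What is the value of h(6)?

First differences: -16, -26, -36. Second differences: -10, -10.
Level-2 differences are constant, so h has degree 2.
Fitting a degree-2 polynomial gives h(m) = -5m² - m.
Then h(6) = -186.

-186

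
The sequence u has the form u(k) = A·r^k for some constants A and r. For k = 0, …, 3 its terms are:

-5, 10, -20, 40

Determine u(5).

Consecutive ratio: 10/(-5) = -2, and -20/10 = -2, so r = -2.
Then A·(-2)^0 = -5 gives A = -5, and u(k) = -5·(-2)^k.
u(5) = -5·(-2)^5 = 160.

160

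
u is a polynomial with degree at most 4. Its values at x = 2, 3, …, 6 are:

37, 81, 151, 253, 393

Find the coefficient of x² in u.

Write u(x) = ax^4 + bx³ + cx² + dx + e; the 5 given values yield a linear system in the 5 coefficients.
Solving, the leading coefficient vanishes, and u(x) = x³ + 4x² + 5x + 3.
The coefficient of x² is 4.

4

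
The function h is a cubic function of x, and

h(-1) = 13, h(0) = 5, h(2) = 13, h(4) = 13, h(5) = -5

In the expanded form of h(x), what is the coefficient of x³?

Write h(x) = ax³ + bx² + cx + d; the 5 given values yield a linear system in the 4 coefficients.
Solving, h(x) = -x³ + 5x² - 2x + 5.
The coefficient of x³ is -1.

-1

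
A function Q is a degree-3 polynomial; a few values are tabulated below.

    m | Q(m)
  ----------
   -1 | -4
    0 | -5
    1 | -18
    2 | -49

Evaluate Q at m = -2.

Write Q(m) = am³ + bm² + cm + d; the 4 given values yield a linear system in the 4 coefficients.
Solving, Q(m) = -m³ - 6m² - 6m - 5.
Then Q(-2) = -9.

-9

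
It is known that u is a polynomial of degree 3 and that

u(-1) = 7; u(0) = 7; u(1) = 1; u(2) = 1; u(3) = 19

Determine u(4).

67

Write u(n) = an³ + bn² + cn + d; the 5 given values yield a linear system in the 4 coefficients.
Solving, u(n) = 2n³ - 3n² - 5n + 7.
Then u(4) = 67.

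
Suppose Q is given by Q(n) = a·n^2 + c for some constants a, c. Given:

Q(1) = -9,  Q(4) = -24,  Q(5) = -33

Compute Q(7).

From Q(1) = -9 and Q(4) = -24: 1a + c = -9 and 16a + c = -24.
Subtracting: 15a = -15, so a = -1; then c = -9 − (-1)·1 = -8.
So Q(n) = -1n² − 8, and Q(7) = -57.

-57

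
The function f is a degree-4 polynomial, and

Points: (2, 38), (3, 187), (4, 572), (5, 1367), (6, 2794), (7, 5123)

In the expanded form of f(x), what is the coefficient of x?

Write f(x) = ax^4 + bx³ + cx² + dx + e; the 6 given values yield a linear system in the 5 coefficients.
Solving, f(x) = 2x^4 + x³ - x² + 5x - 8.
The coefficient of x is 5.

5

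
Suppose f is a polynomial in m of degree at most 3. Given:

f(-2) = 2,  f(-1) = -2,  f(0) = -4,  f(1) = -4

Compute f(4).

8

First differences: -4, -2, 0. Second differences: 2, 2.
Level-2 differences are constant, so f has degree 2.
Fitting a degree-2 polynomial gives f(m) = m² - m - 4.
Then f(4) = 8.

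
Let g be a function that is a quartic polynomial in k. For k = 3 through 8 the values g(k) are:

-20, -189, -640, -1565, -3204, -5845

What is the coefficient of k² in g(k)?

5

First differences: -169, -451, -925, -1639, -2641. Second differences: -282, -474, -714, -1002. Third differences: -192, -240, -288. Fourth differences: -48, -48.
Level-4 differences are constant, so g has degree 4.
Fitting a degree-4 polynomial gives g(k) = -2k^4 + 4k³ + 5k² - 2k - 5.
The coefficient of k² is 5.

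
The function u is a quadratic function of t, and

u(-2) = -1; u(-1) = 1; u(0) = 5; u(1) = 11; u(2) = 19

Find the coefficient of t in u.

5

Write u(t) = at² + bt + c; the 5 given values yield a linear system in the 3 coefficients.
Solving, u(t) = t² + 5t + 5.
The coefficient of t is 5.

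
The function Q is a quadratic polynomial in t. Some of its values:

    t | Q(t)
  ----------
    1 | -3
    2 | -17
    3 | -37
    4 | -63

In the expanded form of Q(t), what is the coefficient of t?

-5

First differences: -14, -20, -26. Second differences: -6, -6.
Level-2 differences are constant, so Q has degree 2.
Fitting a degree-2 polynomial gives Q(t) = -3t² - 5t + 5.
The coefficient of t is -5.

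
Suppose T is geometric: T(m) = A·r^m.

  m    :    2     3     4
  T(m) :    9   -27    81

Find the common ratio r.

Consecutive ratio: -27/9 = -3, and 81/(-27) = -3, so r = -3.
Then A·(-3)^2 = 9 gives A = 1, and T(m) = 1·(-3)^m.

-3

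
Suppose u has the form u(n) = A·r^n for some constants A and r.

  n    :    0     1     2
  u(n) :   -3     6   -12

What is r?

Consecutive ratio: 6/(-3) = -2, and -12/6 = -2, so r = -2.
Then A·(-2)^0 = -3 gives A = -3, and u(n) = -3·(-2)^n.

-2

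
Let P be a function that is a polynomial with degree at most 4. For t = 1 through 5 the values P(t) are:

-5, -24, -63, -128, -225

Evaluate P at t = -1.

Write P(t) = at^4 + bt³ + ct² + dt + e; the 5 given values yield a linear system in the 5 coefficients.
Solving, the leading coefficient vanishes, and P(t) = -t³ - 4t².
Then P(-1) = -3.

-3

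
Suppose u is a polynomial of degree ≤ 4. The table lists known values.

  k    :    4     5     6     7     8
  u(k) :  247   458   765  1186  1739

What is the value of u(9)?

2442

First differences: 211, 307, 421, 553. Second differences: 96, 114, 132. Third differences: 18, 18.
Level-3 differences are constant, so u has degree 3.
Fitting a degree-3 polynomial gives u(k) = 3k³ + 3k² + k + 3.
Then u(9) = 2442.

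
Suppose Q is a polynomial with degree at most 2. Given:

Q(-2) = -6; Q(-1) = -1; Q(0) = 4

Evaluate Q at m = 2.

Write Q(m) = am² + bm + c; the 3 given values yield a linear system in the 3 coefficients.
Solving, the leading coefficient vanishes, and Q(m) = 5m + 4.
Then Q(2) = 14.

14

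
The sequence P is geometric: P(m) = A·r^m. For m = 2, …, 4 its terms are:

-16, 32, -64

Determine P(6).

-256

Consecutive ratio: 32/(-16) = -2, and -64/32 = -2, so r = -2.
Then A·(-2)^2 = -16 gives A = -4, and P(m) = -4·(-2)^m.
P(6) = -4·(-2)^6 = -256.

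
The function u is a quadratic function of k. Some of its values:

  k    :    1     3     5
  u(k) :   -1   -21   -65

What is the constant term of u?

Write u(k) = ak² + bk + c; the 3 given values yield a linear system in the 3 coefficients.
Solving, u(k) = -3k² + 2k.
The constant term is u(0) = 0.

0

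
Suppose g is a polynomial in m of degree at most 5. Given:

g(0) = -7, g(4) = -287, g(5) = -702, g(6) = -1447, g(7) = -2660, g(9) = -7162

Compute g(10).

-10847

Write g(m) = am^5 + bm^4 + cm³ + dm² + em + p; the 6 given values yield a linear system in the 6 coefficients.
Solving, the leading coefficient vanishes, and g(m) = -m^4 - m³ + m² + 6m - 7.
Then g(10) = -10847.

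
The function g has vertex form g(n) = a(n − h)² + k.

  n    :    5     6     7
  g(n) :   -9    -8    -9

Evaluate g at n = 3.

-17

First differences 1, -1; second difference -2 = 2a, so a = -1.
Expanding, the n-coefficient is −2ah = 2h; matching it to the data gives h = 6, and then k = -8.
So g(n) = -1(n − 6)² − 8.
g(3) = -1·(-3)² − 8 = -17.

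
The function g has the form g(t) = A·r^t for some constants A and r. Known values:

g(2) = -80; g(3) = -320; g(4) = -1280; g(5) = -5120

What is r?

4

Consecutive ratio: -320/(-80) = 4, and -1280/(-320) = 4, so r = 4.
Then A·4^2 = -80 gives A = -5, and g(t) = -5·4^t.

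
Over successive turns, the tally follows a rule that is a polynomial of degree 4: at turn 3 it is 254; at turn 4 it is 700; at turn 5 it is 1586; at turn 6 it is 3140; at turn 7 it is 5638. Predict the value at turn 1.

Write the value at t as Q(t).
Write Q(t) = at^4 + bt³ + ct² + dt + e; the 5 given values yield a linear system in the 5 coefficients.
Solving, Q(t) = 2t^4 + 2t³ + 2t² + 8t - 4.
Then Q(1) = 10.

10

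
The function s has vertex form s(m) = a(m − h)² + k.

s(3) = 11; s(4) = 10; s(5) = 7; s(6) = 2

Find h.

First differences -1, -3, -5; second difference -2 = 2a, so a = -1.
Expanding, the m-coefficient is −2ah = 2h; matching it to the data gives h = 3, and then k = 11.
So s(m) = -1(m − 3)² + 11.
Hence h = 3.

3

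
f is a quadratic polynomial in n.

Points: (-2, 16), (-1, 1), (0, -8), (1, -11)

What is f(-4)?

Write f(n) = an² + bn + c; the 4 given values yield a linear system in the 3 coefficients.
Solving, f(n) = 3n² - 6n - 8.
Then f(-4) = 64.

64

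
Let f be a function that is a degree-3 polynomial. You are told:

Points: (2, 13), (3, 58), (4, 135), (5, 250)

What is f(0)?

Write f(t) = at³ + bt² + ct + d; the 4 given values yield a linear system in the 4 coefficients.
Solving, f(t) = t³ + 7t² - 9t - 5.
Then f(0) = -5.

-5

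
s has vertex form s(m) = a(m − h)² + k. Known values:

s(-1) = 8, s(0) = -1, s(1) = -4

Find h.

1

First differences -9, -3; second difference 6 = 2a, so a = 3.
Expanding, the m-coefficient is −2ah = -6h; matching it to the data gives h = 1, and then k = -4.
So s(m) = 3(m − 1)² − 4.
Hence h = 1.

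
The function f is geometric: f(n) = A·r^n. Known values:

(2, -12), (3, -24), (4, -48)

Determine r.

Consecutive ratio: -24/(-12) = 2, and -48/(-24) = 2, so r = 2.
Then A·2^2 = -12 gives A = -3, and f(n) = -3·2^n.

2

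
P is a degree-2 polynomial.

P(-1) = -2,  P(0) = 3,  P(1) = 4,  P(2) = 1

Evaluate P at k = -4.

-41

First differences: 5, 1, -3. Second differences: -4, -4.
Level-2 differences are constant, so P has degree 2.
Fitting a degree-2 polynomial gives P(k) = -2k² + 3k + 3.
Then P(-4) = -41.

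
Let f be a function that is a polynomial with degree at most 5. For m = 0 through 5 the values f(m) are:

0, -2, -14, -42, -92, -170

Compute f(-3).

6

First differences: -2, -12, -28, -50, -78. Second differences: -10, -16, -22, -28. Third differences: -6, -6, -6.
Level-3 differences are constant, so f has degree 3.
Fitting a degree-3 polynomial gives f(m) = -m³ - 2m² + m.
Then f(-3) = 6.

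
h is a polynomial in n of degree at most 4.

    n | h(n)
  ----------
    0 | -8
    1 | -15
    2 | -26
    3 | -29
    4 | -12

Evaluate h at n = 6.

130

First differences: -7, -11, -3, 17. Second differences: -4, 8, 20. Third differences: 12, 12.
Level-3 differences are constant, so h has degree 3.
Fitting a degree-3 polynomial gives h(n) = 2n³ - 8n² - n - 8.
Then h(6) = 130.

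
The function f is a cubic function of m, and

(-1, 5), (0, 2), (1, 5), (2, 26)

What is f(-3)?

-19

Write f(m) = am³ + bm² + cm + d; the 4 given values yield a linear system in the 4 coefficients.
Solving, f(m) = 2m³ + 3m² - 2m + 2.
Then f(-3) = -19.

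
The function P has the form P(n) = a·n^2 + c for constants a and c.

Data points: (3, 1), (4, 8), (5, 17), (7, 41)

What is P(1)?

From P(3) = 1 and P(4) = 8: 9a + c = 1 and 16a + c = 8.
Subtracting: 7a = 7, so a = 1; then c = 1 − 1·9 = -8.
So P(n) = 1n² − 8, and P(1) = -7.

-7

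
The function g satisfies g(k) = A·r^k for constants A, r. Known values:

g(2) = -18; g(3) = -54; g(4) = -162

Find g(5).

Consecutive ratio: -54/(-18) = 3, and -162/(-54) = 3, so r = 3.
Then A·3^2 = -18 gives A = -2, and g(k) = -2·3^k.
g(5) = -2·3^5 = -486.

-486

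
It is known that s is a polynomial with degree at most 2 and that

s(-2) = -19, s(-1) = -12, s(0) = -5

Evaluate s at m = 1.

Write s(m) = am² + bm + c; the 3 given values yield a linear system in the 3 coefficients.
Solving, the leading coefficient vanishes, and s(m) = 7m - 5.
Then s(1) = 2.

2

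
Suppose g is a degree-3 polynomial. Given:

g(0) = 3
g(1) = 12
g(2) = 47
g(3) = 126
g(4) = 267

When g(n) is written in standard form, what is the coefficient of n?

2

Write g(n) = an³ + bn² + cn + d; the 5 given values yield a linear system in the 4 coefficients.
Solving, g(n) = 3n³ + 4n² + 2n + 3.
The coefficient of n is 2.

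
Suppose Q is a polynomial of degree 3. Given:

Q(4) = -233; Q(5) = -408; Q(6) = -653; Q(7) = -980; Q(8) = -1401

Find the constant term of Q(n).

7

First differences: -175, -245, -327, -421. Second differences: -70, -82, -94. Third differences: -12, -12.
Level-3 differences are constant, so Q has degree 3.
Fitting a degree-3 polynomial gives Q(n) = -2n³ - 5n² - 8n + 7.
The constant term is Q(0) = 7.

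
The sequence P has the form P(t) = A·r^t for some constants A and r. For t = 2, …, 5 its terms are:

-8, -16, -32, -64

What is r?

2

Consecutive ratio: -16/(-8) = 2, and -32/(-16) = 2, so r = 2.
Then A·2^2 = -8 gives A = -2, and P(t) = -2·2^t.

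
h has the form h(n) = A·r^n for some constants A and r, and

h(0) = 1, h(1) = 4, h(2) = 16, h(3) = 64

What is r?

Consecutive ratio: 4/1 = 4, and 16/4 = 4, so r = 4.
Then A·4^0 = 1 gives A = 1, and h(n) = 1·4^n.

4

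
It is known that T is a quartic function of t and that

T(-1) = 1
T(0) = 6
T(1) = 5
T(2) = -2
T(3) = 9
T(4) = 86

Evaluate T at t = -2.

First differences: 5, -1, -7, 11, 77. Second differences: -6, -6, 18, 66. Third differences: 0, 24, 48. Fourth differences: 24, 24.
Level-4 differences are constant, so T has degree 4.
Fitting a degree-4 polynomial gives T(t) = t^4 - 2t³ - 4t² + 4t + 6.
Then T(-2) = 14.

14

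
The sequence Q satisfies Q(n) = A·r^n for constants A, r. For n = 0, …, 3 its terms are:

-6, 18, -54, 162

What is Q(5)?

Consecutive ratio: 18/(-6) = -3, and -54/18 = -3, so r = -3.
Then A·(-3)^0 = -6 gives A = -6, and Q(n) = -6·(-3)^n.
Q(5) = -6·(-3)^5 = 1458.

1458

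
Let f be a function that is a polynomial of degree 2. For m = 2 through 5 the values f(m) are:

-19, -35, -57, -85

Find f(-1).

-7

Write f(m) = am² + bm + c; the 4 given values yield a linear system in the 3 coefficients.
Solving, f(m) = -3m² - m - 5.
Then f(-1) = -7.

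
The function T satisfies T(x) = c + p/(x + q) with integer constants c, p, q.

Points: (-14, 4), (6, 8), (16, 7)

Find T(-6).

-4

(T(x) − c)(x + q) = p for each data point; the three points give a linear system in c and q, then p follows.
Solving: c = 6, q = 4, p = 20, so T(x) = 6 + 20/(x + 4).
Then T(-6) = 6 + 20/(-2) = -4.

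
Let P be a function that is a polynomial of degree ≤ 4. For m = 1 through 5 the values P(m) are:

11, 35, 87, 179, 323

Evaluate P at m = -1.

First differences: 24, 52, 92, 144. Second differences: 28, 40, 52. Third differences: 12, 12.
Level-3 differences are constant, so P has degree 3.
Fitting a degree-3 polynomial gives P(m) = 2m³ + 2m² + 4m + 3.
Then P(-1) = -1.

-1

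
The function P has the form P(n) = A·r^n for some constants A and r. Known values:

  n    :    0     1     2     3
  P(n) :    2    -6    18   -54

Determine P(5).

-486

Consecutive ratio: -6/2 = -3, and 18/(-6) = -3, so r = -3.
Then A·(-3)^0 = 2 gives A = 2, and P(n) = 2·(-3)^n.
P(5) = 2·(-3)^5 = -486.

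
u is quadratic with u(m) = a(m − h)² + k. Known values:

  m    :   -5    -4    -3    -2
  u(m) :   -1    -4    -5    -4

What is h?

First differences -3, -1, 1; second difference 2 = 2a, so a = 1.
Expanding, the m-coefficient is −2ah = -2h; matching it to the data gives h = -3, and then k = -5.
So u(m) = 1(m + 3)² − 5.
Hence h = -3.

-3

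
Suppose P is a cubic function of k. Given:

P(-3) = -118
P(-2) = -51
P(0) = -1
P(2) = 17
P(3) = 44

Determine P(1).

Write P(k) = ak³ + bk² + ck + d; the 5 given values yield a linear system in the 4 coefficients.
Solving, P(k) = 2k³ - 4k² + 9k - 1.
Then P(1) = 6.

6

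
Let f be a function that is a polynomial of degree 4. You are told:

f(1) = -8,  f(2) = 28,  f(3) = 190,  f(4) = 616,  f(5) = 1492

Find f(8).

Write f(m) = am^4 + bm³ + cm² + dm + e; the 5 given values yield a linear system in the 5 coefficients.
Solving, f(m) = 2m^4 + 3m³ - 5m² - 8.
Then f(8) = 9400.

9400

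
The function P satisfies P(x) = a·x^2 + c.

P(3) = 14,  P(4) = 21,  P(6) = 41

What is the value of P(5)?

30

From P(3) = 14 and P(4) = 21: 9a + c = 14 and 16a + c = 21.
Subtracting: 7a = 7, so a = 1; then c = 14 − 1·9 = 5.
So P(x) = 1x² + 5, and P(5) = 30.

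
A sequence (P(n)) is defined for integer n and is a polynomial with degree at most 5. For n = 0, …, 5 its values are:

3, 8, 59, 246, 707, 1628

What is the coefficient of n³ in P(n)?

First differences: 5, 51, 187, 461, 921. Second differences: 46, 136, 274, 460. Third differences: 90, 138, 186. Fourth differences: 48, 48.
Level-4 differences are constant, so P has degree 4.
Fitting a degree-4 polynomial gives P(n) = 2n^4 + 3n³ + 3.
The coefficient of n³ is 3.

3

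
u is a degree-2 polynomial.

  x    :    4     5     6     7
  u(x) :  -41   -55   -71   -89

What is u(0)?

First differences: -14, -16, -18. Second differences: -2, -2.
Level-2 differences are constant, so u has degree 2.
Fitting a degree-2 polynomial gives u(x) = -x² - 5x - 5.
The constant term is u(0) = -5.

-5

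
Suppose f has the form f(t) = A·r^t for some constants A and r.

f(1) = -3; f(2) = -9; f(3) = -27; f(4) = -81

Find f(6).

-729

Consecutive ratio: -9/(-3) = 3, and -27/(-9) = 3, so r = 3.
Then A·3^1 = -3 gives A = -1, and f(t) = -1·3^t.
f(6) = -1·3^6 = -729.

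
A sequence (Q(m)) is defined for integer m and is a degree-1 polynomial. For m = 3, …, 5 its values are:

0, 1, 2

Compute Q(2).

-1

First differences: 1, 1.
Level-1 differences are constant, so Q has degree 1.
Fitting a degree-1 polynomial gives Q(m) = m - 3.
Then Q(2) = -1.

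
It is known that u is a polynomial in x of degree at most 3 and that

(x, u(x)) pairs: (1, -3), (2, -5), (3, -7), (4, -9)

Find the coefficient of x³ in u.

0

First differences: -2, -2, -2.
Level-1 differences are constant, so u has degree 1.
Fitting a degree-1 polynomial gives u(x) = -2x - 1.
The coefficient of x³ is 0.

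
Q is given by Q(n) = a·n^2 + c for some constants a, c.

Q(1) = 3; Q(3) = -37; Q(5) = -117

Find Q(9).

-397

From Q(1) = 3 and Q(3) = -37: 1a + c = 3 and 9a + c = -37.
Subtracting: 8a = -40, so a = -5; then c = 3 − (-5)·1 = 8.
So Q(n) = -5n² + 8, and Q(9) = -397.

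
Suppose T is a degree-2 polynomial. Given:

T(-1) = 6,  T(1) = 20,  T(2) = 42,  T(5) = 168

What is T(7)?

302

Write T(x) = ax² + bx + c; the 4 given values yield a linear system in the 3 coefficients.
Solving, T(x) = 5x² + 7x + 8.
Then T(7) = 302.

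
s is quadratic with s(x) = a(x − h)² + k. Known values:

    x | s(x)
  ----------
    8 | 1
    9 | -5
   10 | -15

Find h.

7

First differences -6, -10; second difference -4 = 2a, so a = -2.
Expanding, the x-coefficient is −2ah = 4h; matching it to the data gives h = 7, and then k = 3.
So s(x) = -2(x − 7)² + 3.
Hence h = 7.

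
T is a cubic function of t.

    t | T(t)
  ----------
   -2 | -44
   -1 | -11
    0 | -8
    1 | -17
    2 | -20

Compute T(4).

64

First differences: 33, 3, -9, -3. Second differences: -30, -12, 6. Third differences: 18, 18.
Level-3 differences are constant, so T has degree 3.
Fitting a degree-3 polynomial gives T(t) = 3t³ - 6t² - 6t - 8.
Then T(4) = 64.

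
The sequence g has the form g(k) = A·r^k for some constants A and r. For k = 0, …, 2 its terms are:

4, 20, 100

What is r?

Consecutive ratio: 20/4 = 5, and 100/20 = 5, so r = 5.
Then A·5^0 = 4 gives A = 4, and g(k) = 4·5^k.

5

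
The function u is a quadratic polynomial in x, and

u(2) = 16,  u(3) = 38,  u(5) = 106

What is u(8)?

Write u(x) = ax² + bx + c; the 3 given values yield a linear system in the 3 coefficients.
Solving, u(x) = 4x² + 2x - 4.
Then u(8) = 268.

268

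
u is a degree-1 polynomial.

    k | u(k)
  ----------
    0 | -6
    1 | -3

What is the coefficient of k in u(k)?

3

Write u(k) = ak + b; the 2 given values yield a linear system in the 2 coefficients.
Solving, u(k) = 3k - 6.
The coefficient of k is 3.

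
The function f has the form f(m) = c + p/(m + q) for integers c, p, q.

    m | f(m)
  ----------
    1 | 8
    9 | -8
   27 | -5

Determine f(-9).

(f(m) − c)(m + q) = p for each data point; the three points give a linear system in c and q, then p follows.
Solving: c = -4, q = -3, p = -24, so f(m) = -4 − 24/(m − 3).
Then f(-9) = -4 − 24/(-12) = -2.

-2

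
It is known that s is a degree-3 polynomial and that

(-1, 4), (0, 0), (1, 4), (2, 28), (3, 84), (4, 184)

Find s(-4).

Write s(t) = at³ + bt² + ct + d; the 6 given values yield a linear system in the 4 coefficients.
Solving, s(t) = 2t³ + 4t² - 2t.
Then s(-4) = -56.

-56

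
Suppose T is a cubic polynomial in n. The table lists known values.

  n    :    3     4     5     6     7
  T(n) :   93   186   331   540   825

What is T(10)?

First differences: 93, 145, 209, 285. Second differences: 52, 64, 76. Third differences: 12, 12.
Level-3 differences are constant, so T has degree 3.
Fitting a degree-3 polynomial gives T(n) = 2n³ + 2n² + 5n + 6.
Then T(10) = 2256.

2256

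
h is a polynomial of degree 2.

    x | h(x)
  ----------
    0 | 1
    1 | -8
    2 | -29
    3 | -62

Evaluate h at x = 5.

-164

First differences: -9, -21, -33. Second differences: -12, -12.
Level-2 differences are constant, so h has degree 2.
Fitting a degree-2 polynomial gives h(x) = -6x² - 3x + 1.
Then h(5) = -164.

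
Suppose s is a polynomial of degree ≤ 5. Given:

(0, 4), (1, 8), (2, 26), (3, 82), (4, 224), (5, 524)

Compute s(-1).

First differences: 4, 18, 56, 142, 300. Second differences: 14, 38, 86, 158. Third differences: 24, 48, 72. Fourth differences: 24, 24.
Level-4 differences are constant, so s has degree 4.
Fitting a degree-4 polynomial gives s(t) = t^4 - 2t³ + 6t² - t + 4.
Then s(-1) = 14.

14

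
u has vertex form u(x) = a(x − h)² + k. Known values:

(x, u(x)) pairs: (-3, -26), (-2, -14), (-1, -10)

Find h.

First differences 12, 4; second difference -8 = 2a, so a = -4.
Expanding, the x-coefficient is −2ah = 8h; matching it to the data gives h = -1, and then k = -10.
So u(x) = -4(x + 1)² − 10.
Hence h = -1.

-1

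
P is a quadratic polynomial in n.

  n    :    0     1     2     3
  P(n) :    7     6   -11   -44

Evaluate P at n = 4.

-93

First differences: -1, -17, -33. Second differences: -16, -16.
Level-2 differences are constant, so P has degree 2.
Fitting a degree-2 polynomial gives P(n) = -8n² + 7n + 7.
Then P(4) = -93.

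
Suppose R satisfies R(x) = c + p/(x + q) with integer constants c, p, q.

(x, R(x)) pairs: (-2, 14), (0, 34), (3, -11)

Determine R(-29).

5

(R(x) − c)(x + q) = p for each data point; the three points give a linear system in c and q, then p follows.
Solving: c = 4, q = -1, p = -30, so R(x) = 4 − 30/(x − 1).
Then R(-29) = 4 − 30/(-30) = 5.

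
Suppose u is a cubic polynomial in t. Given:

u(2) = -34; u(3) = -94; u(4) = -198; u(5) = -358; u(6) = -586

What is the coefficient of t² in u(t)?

-4

First differences: -60, -104, -160, -228. Second differences: -44, -56, -68. Third differences: -12, -12.
Level-3 differences are constant, so u has degree 3.
Fitting a degree-3 polynomial gives u(t) = -2t³ - 4t² - 2t + 2.
The coefficient of t² is -4.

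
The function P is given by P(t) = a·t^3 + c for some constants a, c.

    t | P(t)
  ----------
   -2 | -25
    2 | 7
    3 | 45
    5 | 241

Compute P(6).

423

From P(-2) = -25 and P(2) = 7: -8a + c = -25 and 8a + c = 7.
Subtracting: 16a = 32, so a = 2; then c = -25 − 2·(-8) = -9.
So P(t) = 2t³ − 9, and P(6) = 423.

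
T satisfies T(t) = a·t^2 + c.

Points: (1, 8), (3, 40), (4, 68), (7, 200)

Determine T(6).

148

From T(1) = 8 and T(3) = 40: 1a + c = 8 and 9a + c = 40.
Subtracting: 8a = 32, so a = 4; then c = 8 − 4·1 = 4.
So T(t) = 4t² + 4, and T(6) = 148.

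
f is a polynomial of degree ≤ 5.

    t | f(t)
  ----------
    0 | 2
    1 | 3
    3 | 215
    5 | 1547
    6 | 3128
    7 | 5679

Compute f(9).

Write f(t) = at^5 + bt^4 + ct³ + dt² + et + p; the 6 given values yield a linear system in the 6 coefficients.
Solving, the leading coefficient vanishes, and f(t) = 2t^4 + 3t³ - 3t² - t + 2.
Then f(9) = 15059.

15059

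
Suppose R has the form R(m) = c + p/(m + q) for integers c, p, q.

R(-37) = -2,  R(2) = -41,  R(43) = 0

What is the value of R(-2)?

(R(m) − c)(m + q) = p for each data point; the three points give a linear system in c and q, then p follows.
Solving: c = -1, q = -3, p = 40, so R(m) = -1 + 40/(m − 3).
Then R(-2) = -1 + 40/(-5) = -9.

-9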